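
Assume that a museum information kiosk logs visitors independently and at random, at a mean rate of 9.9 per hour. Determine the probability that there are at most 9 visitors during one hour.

With mean μ = 9.9 per hour,
P(N ≤ 9) = Σ_{j=0}^{9} e^(−μ) μ^j/j! ≈ 0.4705.

0.4705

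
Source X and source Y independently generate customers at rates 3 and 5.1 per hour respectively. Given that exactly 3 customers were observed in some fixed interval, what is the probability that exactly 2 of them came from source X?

Given the total, each event is independently from source X with probability p = λ_X/(λ_X+λ_Y) = 3/8.1 ≈ 0.3704.
So K ~ Binomial(3, 3/8.1): P(K = 2) = C(3,2) · (3/8.1)^2 · (5.1/8.1)^1 ≈ 0.2591.

0.2591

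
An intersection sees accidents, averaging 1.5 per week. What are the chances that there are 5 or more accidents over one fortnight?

0.1847

Over the interval, μ = 1.5 × 2 = 3 (a fortnight = 2 weeks).
P(N ≥ 5) = 1 − P(N ≤ 4) = 1 − Σ_{j=0}^{4} e^(−μ) μ^j/j! ≈ 0.1847.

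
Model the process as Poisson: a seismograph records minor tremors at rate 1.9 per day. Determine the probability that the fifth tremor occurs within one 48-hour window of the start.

Over the interval, μ = 1.9 × 2 = 3.8 (a 48-hour window = 2 days).
The fifth arrival falls in the interval iff at least 5 events occur there: P(S_5 ≤ t) = P(N ≥ 5) = 1 − P(N ≤ 4) ≈ 0.3322.

0.3322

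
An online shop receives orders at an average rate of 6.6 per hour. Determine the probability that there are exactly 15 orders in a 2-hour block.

Over the interval, μ = 6.6 × 2 = 13.2 (a 2-hour block = 2 hours).
P(N = 15) = e^(−μ) μ^15/15! = e^(−13.2) · 13.2^15/1307674368000 ≈ 0.0911.

0.0911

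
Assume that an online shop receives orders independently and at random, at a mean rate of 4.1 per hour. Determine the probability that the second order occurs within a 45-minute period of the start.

Over the interval, μ = 4.1 × 0.75 = 3.075 (a 45-minute period = 0.75 hours).
The second arrival falls in the interval iff at least 2 events occur there: P(S_2 ≤ t) = P(N ≥ 2) = 1 − P(N ≤ 1) ≈ 0.8118.

0.8118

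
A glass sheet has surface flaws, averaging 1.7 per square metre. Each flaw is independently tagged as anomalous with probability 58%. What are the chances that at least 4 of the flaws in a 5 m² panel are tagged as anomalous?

Thinning: the flaws that are tagged as anomalous themselves form a Poisson process with rate 0.58 × 1.7 = 0.986 per square metre.
Over the interval, μ = 0.986 × 5 = 4.93 (a 5 m² panel = 5 square metres).
P(N ≥ 4) = 1 − P(N ≤ 3) ≈ 0.7250.

0.7250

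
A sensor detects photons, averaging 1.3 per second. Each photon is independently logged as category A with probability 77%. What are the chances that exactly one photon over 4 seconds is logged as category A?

0.0730

Thinning: the photons that are logged as category A themselves form a Poisson process with rate 0.77 × 1.3 = 1.001 per second.
Over the interval, μ = 1.001 × 4 = 4.004 (4 seconds).
P(N = 1) = e^(−4.004) · 4.004^1/1! ≈ 0.0730.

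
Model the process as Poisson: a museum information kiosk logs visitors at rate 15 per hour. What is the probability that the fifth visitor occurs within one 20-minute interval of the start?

Over the interval, μ = 15 × 1/3 = 5 (a 20-minute interval = 1/3 hours).
The fifth arrival falls in the interval iff at least 5 events occur there: P(S_5 ≤ t) = P(N ≥ 5) = 1 − P(N ≤ 4) ≈ 0.5595.

0.5595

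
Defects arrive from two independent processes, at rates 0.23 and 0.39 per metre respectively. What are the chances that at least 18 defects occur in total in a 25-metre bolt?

Independent Poisson processes superpose: combined rate λ = 0.23 + 0.39 = 0.62 per metre.
Over the interval, μ = 0.62 × 25 = 15.5 (a 25-metre bolt = 25 metres).
P(N ≥ 18) = 1 − P(N ≤ 17) ≈ 0.2948.

0.2948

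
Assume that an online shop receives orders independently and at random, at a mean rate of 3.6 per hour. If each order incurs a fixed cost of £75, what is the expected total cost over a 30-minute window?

E[N] = 3.6 × 0.5 = 1.8 (a 30-minute window = 0.5 hours); E[cost] = 1.8 × £75 = £135.

£135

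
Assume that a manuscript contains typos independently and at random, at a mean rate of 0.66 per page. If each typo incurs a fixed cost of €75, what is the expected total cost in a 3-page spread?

€148.5

E[N] = 0.66 × 3 = 1.98 (a 3-page spread = 3 pages); E[cost] = 1.98 × €75 = €148.5.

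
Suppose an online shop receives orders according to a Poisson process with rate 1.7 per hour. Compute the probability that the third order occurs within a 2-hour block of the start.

Over the interval, μ = 1.7 × 2 = 3.4 (a 2-hour block = 2 hours).
The third arrival falls in the interval iff at least 3 events occur there: P(S_3 ≤ t) = P(N ≥ 3) = 1 − P(N ≤ 2) ≈ 0.6603.

0.6603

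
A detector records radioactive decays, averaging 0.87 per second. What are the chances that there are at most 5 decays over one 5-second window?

Over the interval, μ = 0.87 × 5 = 4.35 (a 5-second window = 5 seconds).
P(N ≤ 5) = Σ_{j=0}^{5} e^(−μ) μ^j/j! ≈ 0.7283.

0.7283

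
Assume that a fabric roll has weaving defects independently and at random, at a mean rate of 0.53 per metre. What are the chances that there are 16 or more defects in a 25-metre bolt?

0.2589

Over the interval, μ = 0.53 × 25 = 13.25 (a 25-metre bolt = 25 metres).
P(N ≥ 16) = 1 − P(N ≤ 15) = 1 − Σ_{j=0}^{15} e^(−μ) μ^j/j! ≈ 0.2589.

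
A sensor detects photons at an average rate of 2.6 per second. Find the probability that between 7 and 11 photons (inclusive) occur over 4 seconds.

Over the interval, μ = 2.6 × 4 = 10.4 (4 seconds).
P(7 ≤ N ≤ 11) = Σ_{j=7}^{11} e^(−10.4) · 10.4^j/j! ≈ 0.5436.

0.5436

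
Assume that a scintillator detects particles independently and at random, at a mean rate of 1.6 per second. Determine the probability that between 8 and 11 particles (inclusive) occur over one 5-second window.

0.4351

Over the interval, μ = 1.6 × 5 = 8 (a 5-second window = 5 seconds).
P(8 ≤ N ≤ 11) = Σ_{j=8}^{11} e^(−8) · 8^j/j! ≈ 0.4351.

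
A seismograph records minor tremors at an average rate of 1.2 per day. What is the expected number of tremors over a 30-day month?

E[N] = λt = 1.2 × 30 = 36 (a 30-day month = 30 days).

36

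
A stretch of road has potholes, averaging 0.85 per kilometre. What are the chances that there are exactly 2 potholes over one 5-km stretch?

Over the interval, μ = 0.85 × 5 = 4.25 (a 5-km stretch = 5 kilometres).
P(N = 2) = e^(−μ) μ^2/2! = e^(−4.25) · 4.25^2/2 ≈ 0.1288.

0.1288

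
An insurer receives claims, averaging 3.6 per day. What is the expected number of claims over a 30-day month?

E[N] = λt = 3.6 × 30 = 108 (a 30-day month = 30 days).

108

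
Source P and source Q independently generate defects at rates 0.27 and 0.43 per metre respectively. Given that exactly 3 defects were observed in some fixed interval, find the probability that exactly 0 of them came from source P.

Given the total, each event is independently from source P with probability p = λ_P/(λ_P+λ_Q) = 0.27/0.7 ≈ 0.3857.
So K ~ Binomial(3, 0.27/0.7): P(K = 0) = C(3,0) · (0.27/0.7)^0 · (0.43/0.7)^3 ≈ 0.2318.

0.2318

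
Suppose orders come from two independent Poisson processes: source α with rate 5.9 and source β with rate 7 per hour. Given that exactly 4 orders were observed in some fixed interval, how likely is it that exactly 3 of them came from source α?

Given the total, each event is independently from source α with probability p = λ_α/(λ_α+λ_β) = 5.9/12.9 ≈ 0.4574.
So K ~ Binomial(4, 5.9/12.9): P(K = 3) = C(4,3) · (5.9/12.9)^3 · (7/12.9)^1 ≈ 0.2077.

0.2077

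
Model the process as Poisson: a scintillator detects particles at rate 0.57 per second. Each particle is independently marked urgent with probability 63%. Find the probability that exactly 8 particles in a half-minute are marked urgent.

0.0943

Thinning: the particles that are marked urgent themselves form a Poisson process with rate 0.63 × 0.57 = 0.3591 per second.
Over the interval, μ = 0.3591 × 30 = 10.773 (a half-minute = 30 seconds).
P(N = 8) = e^(−10.773) · 10.773^8/8! ≈ 0.0943.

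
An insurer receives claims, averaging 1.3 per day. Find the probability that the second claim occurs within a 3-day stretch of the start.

0.9008

Over the interval, μ = 1.3 × 3 = 3.9 (a 3-day stretch = 3 days).
The second arrival falls in the interval iff at least 2 events occur there: P(S_2 ≤ t) = P(N ≥ 2) = 1 − P(N ≤ 1) ≈ 0.9008.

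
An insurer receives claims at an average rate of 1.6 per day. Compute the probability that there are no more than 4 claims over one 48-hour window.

Over the interval, μ = 1.6 × 2 = 3.2 (a 48-hour window = 2 days).
P(N ≤ 4) = Σ_{j=0}^{4} e^(−μ) μ^j/j! ≈ 0.7806.

0.7806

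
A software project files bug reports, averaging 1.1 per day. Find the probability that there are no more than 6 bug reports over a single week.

Over the interval, μ = 1.1 × 7 = 7.7 (a week = 7 days).
P(N ≤ 6) = Σ_{j=0}^{6} e^(−μ) μ^j/j! ≈ 0.3514.

0.3514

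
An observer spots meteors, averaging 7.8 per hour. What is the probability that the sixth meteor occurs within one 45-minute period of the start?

Over the interval, μ = 7.8 × 0.75 = 5.85 (a 45-minute period = 0.75 hours).
The sixth arrival falls in the interval iff at least 6 events occur there: P(S_6 ≤ t) = P(N ≥ 6) = 1 − P(N ≤ 5) ≈ 0.5299.

0.5299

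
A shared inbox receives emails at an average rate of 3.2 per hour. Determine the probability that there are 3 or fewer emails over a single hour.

0.6025

With mean μ = 3.2 per hour,
P(N ≤ 3) = Σ_{j=0}^{3} e^(−μ) μ^j/j! ≈ 0.6025.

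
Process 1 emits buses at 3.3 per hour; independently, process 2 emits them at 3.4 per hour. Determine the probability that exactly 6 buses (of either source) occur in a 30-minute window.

Independent Poisson processes superpose: combined rate λ = 3.3 + 3.4 = 6.7 per hour.
Over the interval, μ = 6.7 × 0.5 = 3.35 (a 30-minute window = 0.5 hours).
P(N = 6) = e^(−3.35) · 3.35^6/6! ≈ 0.0689.

0.0689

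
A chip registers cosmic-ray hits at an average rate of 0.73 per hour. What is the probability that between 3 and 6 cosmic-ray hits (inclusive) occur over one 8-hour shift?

0.5625

Over the interval, μ = 0.73 × 8 = 5.84 (an 8-hour shift = 8 hours).
P(3 ≤ N ≤ 6) = Σ_{j=3}^{6} e^(−5.84) · 5.84^j/j! ≈ 0.5625.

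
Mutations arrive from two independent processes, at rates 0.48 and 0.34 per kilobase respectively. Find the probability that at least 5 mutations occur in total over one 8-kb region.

0.7830

Independent Poisson processes superpose: combined rate λ = 0.48 + 0.34 = 0.82 per kilobase.
Over the interval, μ = 0.82 × 8 = 6.56 (an 8-kb region = 8 kilobases).
P(N ≥ 5) = 1 − P(N ≤ 4) ≈ 0.7830.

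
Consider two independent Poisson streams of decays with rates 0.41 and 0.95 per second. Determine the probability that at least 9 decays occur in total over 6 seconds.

0.4298

Independent Poisson processes superpose: combined rate λ = 0.41 + 0.95 = 1.36 per second.
Over the interval, μ = 1.36 × 6 = 8.16 (6 seconds).
P(N ≥ 9) = 1 − P(N ≤ 8) ≈ 0.4298.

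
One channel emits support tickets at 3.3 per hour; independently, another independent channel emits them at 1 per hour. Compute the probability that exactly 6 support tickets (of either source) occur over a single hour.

0.1191

Independent Poisson processes superpose: combined rate λ = 3.3 + 1 = 4.3 per hour.
So μ = 4.3.
P(N = 6) = e^(−4.3) · 4.3^6/6! ≈ 0.1191.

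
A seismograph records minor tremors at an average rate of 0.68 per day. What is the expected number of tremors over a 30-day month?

E[N] = λt = 0.68 × 30 = 20.4 (a 30-day month = 30 days).

20.4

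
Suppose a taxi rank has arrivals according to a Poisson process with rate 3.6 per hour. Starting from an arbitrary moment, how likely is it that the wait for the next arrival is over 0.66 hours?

0.0929

The wait for the next event is exponential with rate λ = 3.6 per hour.
P(T > 0.66) = e^(−λt) = e^(−3.6 × 0.66) = e^(−2.376) ≈ 0.0929.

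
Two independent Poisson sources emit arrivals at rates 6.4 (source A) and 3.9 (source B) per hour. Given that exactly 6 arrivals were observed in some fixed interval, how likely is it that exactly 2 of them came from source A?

0.1190

Given the total, each event is independently from source A with probability p = λ_A/(λ_A+λ_B) = 6.4/10.3 ≈ 0.6214.
So K ~ Binomial(6, 6.4/10.3): P(K = 2) = C(6,2) · (6.4/10.3)^2 · (3.9/10.3)^4 ≈ 0.1190.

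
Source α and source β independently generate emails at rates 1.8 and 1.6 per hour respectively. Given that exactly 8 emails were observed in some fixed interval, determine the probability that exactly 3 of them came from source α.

0.1918

Given the total, each event is independently from source α with probability p = λ_α/(λ_α+λ_β) = 1.8/3.4 ≈ 0.5294.
So K ~ Binomial(8, 1.8/3.4): P(K = 3) = C(8,3) · (1.8/3.4)^3 · (1.6/3.4)^5 ≈ 0.1918.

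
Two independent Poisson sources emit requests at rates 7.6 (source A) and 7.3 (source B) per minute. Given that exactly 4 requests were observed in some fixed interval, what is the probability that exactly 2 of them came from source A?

0.3747

Given the total, each event is independently from source A with probability p = λ_A/(λ_A+λ_B) = 7.6/14.9 ≈ 0.5101.
So K ~ Binomial(4, 7.6/14.9): P(K = 2) = C(4,2) · (7.6/14.9)^2 · (7.3/14.9)^2 ≈ 0.3747.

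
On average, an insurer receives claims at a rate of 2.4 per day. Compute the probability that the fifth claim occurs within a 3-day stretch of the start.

Over the interval, μ = 2.4 × 3 = 7.2 (a 3-day stretch = 3 days).
The fifth arrival falls in the interval iff at least 5 events occur there: P(S_5 ≤ t) = P(N ≥ 5) = 1 − P(N ≤ 4) ≈ 0.8445.

0.8445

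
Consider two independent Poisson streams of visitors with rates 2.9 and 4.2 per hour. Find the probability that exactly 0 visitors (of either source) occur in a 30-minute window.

Independent Poisson processes superpose: combined rate λ = 2.9 + 4.2 = 7.1 per hour.
Over the interval, μ = 7.1 × 0.5 = 3.55 (a 30-minute window = 0.5 hours).
P(N = 0) = e^(−3.55) · 3.55^0/0! ≈ 0.0287.

0.0287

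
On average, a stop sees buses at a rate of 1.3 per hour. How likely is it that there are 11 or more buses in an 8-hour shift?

0.4669

Over the interval, μ = 1.3 × 8 = 10.4 (an 8-hour shift = 8 hours).
P(N ≥ 11) = 1 − P(N ≤ 10) = 1 − Σ_{j=0}^{10} e^(−μ) μ^j/j! ≈ 0.4669.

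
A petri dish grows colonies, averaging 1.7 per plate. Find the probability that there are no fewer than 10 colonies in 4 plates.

Over the interval, μ = 1.7 × 4 = 6.8 (4 plates).
P(N ≥ 10) = 1 − P(N ≤ 9) = 1 − Σ_{j=0}^{9} e^(−μ) μ^j/j! ≈ 0.1498.

0.1498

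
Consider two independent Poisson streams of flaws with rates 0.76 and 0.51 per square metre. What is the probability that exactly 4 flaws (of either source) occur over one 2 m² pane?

0.1368

Independent Poisson processes superpose: combined rate λ = 0.76 + 0.51 = 1.27 per square metre.
Over the interval, μ = 1.27 × 2 = 2.54 (a 2 m² pane = 2 square metres).
P(N = 4) = e^(−2.54) · 2.54^4/4! ≈ 0.1368.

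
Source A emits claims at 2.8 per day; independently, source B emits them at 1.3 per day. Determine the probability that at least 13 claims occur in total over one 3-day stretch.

0.4583

Independent Poisson processes superpose: combined rate λ = 2.8 + 1.3 = 4.1 per day.
Over the interval, μ = 4.1 × 3 = 12.3 (a 3-day stretch = 3 days).
P(N ≥ 13) = 1 − P(N ≤ 12) ≈ 0.4583.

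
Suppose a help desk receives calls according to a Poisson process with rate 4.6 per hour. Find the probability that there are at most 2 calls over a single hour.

0.1626

With mean μ = 4.6 per hour,
P(N ≤ 2) = Σ_{j=0}^{2} e^(−μ) μ^j/j! ≈ 0.1626.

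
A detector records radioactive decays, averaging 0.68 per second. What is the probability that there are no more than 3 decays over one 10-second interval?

Over the interval, μ = 0.68 × 10 = 6.8 (a 10-second interval = 10 seconds).
P(N ≤ 3) = Σ_{j=0}^{3} e^(−μ) μ^j/j! ≈ 0.0928.

0.0928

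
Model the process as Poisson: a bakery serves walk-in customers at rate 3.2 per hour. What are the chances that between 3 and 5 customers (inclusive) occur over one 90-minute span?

0.5085

Over the interval, μ = 3.2 × 1.5 = 4.8 (a 90-minute span = 1.5 hours).
P(3 ≤ N ≤ 5) = Σ_{j=3}^{5} e^(−4.8) · 4.8^j/j! ≈ 0.5085.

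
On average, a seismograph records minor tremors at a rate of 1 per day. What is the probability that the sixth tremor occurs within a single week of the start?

Over the interval, μ = 1 × 7 = 7 (a week = 7 days).
The sixth arrival falls in the interval iff at least 6 events occur there: P(S_6 ≤ t) = P(N ≥ 6) = 1 − P(N ≤ 5) ≈ 0.6993.

0.6993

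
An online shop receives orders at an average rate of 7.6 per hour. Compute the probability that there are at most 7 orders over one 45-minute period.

0.7841

Over the interval, μ = 7.6 × 0.75 = 5.7 (a 45-minute period = 0.75 hours).
P(N ≤ 7) = Σ_{j=0}^{7} e^(−μ) μ^j/j! ≈ 0.7841.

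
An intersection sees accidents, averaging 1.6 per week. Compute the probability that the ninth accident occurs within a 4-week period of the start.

Over the interval, μ = 1.6 × 4 = 6.4 (a 4-week period = 4 weeks).
The ninth arrival falls in the interval iff at least 9 events occur there: P(S_9 ≤ t) = P(N ≥ 9) = 1 − P(N ≤ 8) ≈ 0.1967.

0.1967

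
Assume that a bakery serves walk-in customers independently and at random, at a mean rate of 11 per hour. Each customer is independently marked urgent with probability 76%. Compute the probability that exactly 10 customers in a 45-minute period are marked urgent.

0.0490

Thinning: the customers that are marked urgent themselves form a Poisson process with rate 0.76 × 11 = 8.36 per hour.
Over the interval, μ = 8.36 × 0.75 = 6.27 (a 45-minute period = 0.75 hours).
P(N = 10) = e^(−6.27) · 6.27^10/10! ≈ 0.0490.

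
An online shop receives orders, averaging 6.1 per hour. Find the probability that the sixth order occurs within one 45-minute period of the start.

Over the interval, μ = 6.1 × 0.75 = 4.575 (a 45-minute period = 0.75 hours).
The sixth arrival falls in the interval iff at least 6 events occur there: P(S_6 ≤ t) = P(N ≥ 6) = 1 − P(N ≤ 5) ≈ 0.3099.

0.3099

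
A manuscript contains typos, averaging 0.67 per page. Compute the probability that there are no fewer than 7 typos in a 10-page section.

Over the interval, μ = 0.67 × 10 = 6.7 (a 10-page section = 10 pages).
P(N ≥ 7) = 1 − P(N ≤ 6) = 1 − Σ_{j=0}^{6} e^(−μ) μ^j/j! ≈ 0.5047.

0.5047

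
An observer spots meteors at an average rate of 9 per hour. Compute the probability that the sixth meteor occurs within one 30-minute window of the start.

Over the interval, μ = 9 × 0.5 = 4.5 (a 30-minute window = 0.5 hours).
The sixth arrival falls in the interval iff at least 6 events occur there: P(S_6 ≤ t) = P(N ≥ 6) = 1 − P(N ≤ 5) ≈ 0.2971.

0.2971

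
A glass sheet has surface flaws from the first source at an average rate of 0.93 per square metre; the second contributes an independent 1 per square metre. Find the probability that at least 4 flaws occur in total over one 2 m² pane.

0.5387

Independent Poisson processes superpose: combined rate λ = 0.93 + 1 = 1.93 per square metre.
Over the interval, μ = 1.93 × 2 = 3.86 (a 2 m² pane = 2 square metres).
P(N ≥ 4) = 1 − P(N ≤ 3) ≈ 0.5387.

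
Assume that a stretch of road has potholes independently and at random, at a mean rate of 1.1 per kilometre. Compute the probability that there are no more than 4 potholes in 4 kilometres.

Over the interval, μ = 1.1 × 4 = 4.4 (4 kilometres).
P(N ≤ 4) = Σ_{j=0}^{4} e^(−μ) μ^j/j! ≈ 0.5512.

0.5512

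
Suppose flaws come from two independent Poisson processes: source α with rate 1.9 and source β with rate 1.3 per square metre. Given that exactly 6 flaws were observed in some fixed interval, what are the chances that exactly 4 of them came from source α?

Given the total, each event is independently from source α with probability p = λ_α/(λ_α+λ_β) = 1.9/3.2 ≈ 0.5937.
So K ~ Binomial(6, 1.9/3.2): P(K = 4) = C(6,4) · (1.9/3.2)^4 · (1.3/3.2)^2 ≈ 0.3077.

0.3077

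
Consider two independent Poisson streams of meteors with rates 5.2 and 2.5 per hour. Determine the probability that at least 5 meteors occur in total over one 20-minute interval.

Independent Poisson processes superpose: combined rate λ = 5.2 + 2.5 = 7.7 per hour.
Over the interval, μ = 7.7 × 1/3 ≈ 2.56667 (a 20-minute interval = 1/3 hours).
P(N ≥ 5) = 1 − P(N ≤ 4) ≈ 0.1179.

0.1179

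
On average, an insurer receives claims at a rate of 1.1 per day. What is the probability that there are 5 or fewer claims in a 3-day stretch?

Over the interval, μ = 1.1 × 3 = 3.3 (a 3-day stretch = 3 days).
P(N ≤ 5) = Σ_{j=0}^{5} e^(−μ) μ^j/j! ≈ 0.8829.

0.8829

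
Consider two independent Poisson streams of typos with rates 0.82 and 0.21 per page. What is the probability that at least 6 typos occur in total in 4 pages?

0.2339

Independent Poisson processes superpose: combined rate λ = 0.82 + 0.21 = 1.03 per page.
Over the interval, μ = 1.03 × 4 = 4.12 (4 pages).
P(N ≥ 6) = 1 − P(N ≤ 5) ≈ 0.2339.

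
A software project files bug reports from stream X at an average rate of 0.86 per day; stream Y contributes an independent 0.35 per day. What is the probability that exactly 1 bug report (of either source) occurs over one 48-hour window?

Independent Poisson processes superpose: combined rate λ = 0.86 + 0.35 = 1.21 per day.
Over the interval, μ = 1.21 × 2 = 2.42 (a 48-hour window = 2 days).
P(N = 1) = e^(−2.42) · 2.42^1/1! ≈ 0.2152.

0.2152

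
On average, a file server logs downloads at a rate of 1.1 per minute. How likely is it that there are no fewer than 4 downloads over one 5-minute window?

0.7983

Over the interval, μ = 1.1 × 5 = 5.5 (a 5-minute window = 5 minutes).
P(N ≥ 4) = 1 − P(N ≤ 3) = 1 − Σ_{j=0}^{3} e^(−μ) μ^j/j! ≈ 0.7983.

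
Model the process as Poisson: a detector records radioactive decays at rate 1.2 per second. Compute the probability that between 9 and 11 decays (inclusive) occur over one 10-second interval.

0.3066

Over the interval, μ = 1.2 × 10 = 12 (a 10-second interval = 10 seconds).
P(9 ≤ N ≤ 11) = Σ_{j=9}^{11} e^(−12) · 12^j/j! ≈ 0.3066.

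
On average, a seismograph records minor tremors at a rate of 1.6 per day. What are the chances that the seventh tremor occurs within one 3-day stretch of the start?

Over the interval, μ = 1.6 × 3 = 4.8 (a 3-day stretch = 3 days).
The seventh arrival falls in the interval iff at least 7 events occur there: P(S_7 ≤ t) = P(N ≥ 7) = 1 − P(N ≤ 6) ≈ 0.2092.

0.2092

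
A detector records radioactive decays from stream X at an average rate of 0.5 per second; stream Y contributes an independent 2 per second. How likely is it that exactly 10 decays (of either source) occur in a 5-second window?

0.0956

Independent Poisson processes superpose: combined rate λ = 0.5 + 2 = 2.5 per second.
Over the interval, μ = 2.5 × 5 = 12.5 (a 5-second window = 5 seconds).
P(N = 10) = e^(−12.5) · 12.5^10/10! ≈ 0.0956.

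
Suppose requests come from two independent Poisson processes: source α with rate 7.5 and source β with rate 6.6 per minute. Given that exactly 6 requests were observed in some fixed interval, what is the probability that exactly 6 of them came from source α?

0.0226

Given the total, each event is independently from source α with probability p = λ_α/(λ_α+λ_β) = 7.5/14.1 ≈ 0.5319.
So K ~ Binomial(6, 7.5/14.1): P(K = 6) = C(6,6) · (7.5/14.1)^6 · (6.6/14.1)^0 ≈ 0.0226.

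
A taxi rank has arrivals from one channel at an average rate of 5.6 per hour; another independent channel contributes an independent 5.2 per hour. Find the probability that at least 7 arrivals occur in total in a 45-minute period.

0.6987

Independent Poisson processes superpose: combined rate λ = 5.6 + 5.2 = 10.8 per hour.
Over the interval, μ = 10.8 × 0.75 = 8.1 (a 45-minute period = 0.75 hours).
P(N ≥ 7) = 1 − P(N ≤ 6) ≈ 0.6987.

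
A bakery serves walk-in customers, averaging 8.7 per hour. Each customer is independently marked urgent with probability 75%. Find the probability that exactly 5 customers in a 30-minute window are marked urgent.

Thinning: the customers that are marked urgent themselves form a Poisson process with rate 0.75 × 8.7 = 6.525 per hour.
Over the interval, μ = 6.525 × 0.5 = 3.2625 (a 30-minute window = 0.5 hours).
P(N = 5) = e^(−3.2625) · 3.2625^5/5! ≈ 0.1179.

0.1179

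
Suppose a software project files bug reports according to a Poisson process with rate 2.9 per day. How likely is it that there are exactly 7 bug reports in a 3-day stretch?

Over the interval, μ = 2.9 × 3 = 8.7 (a 3-day stretch = 3 days).
P(N = 7) = e^(−μ) μ^7/7! = e^(−8.7) · 8.7^7/5040 ≈ 0.1247.

0.1247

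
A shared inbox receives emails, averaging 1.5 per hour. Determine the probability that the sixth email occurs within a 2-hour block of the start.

0.0839

Over the interval, μ = 1.5 × 2 = 3 (a 2-hour block = 2 hours).
The sixth arrival falls in the interval iff at least 6 events occur there: P(S_6 ≤ t) = P(N ≥ 6) = 1 − P(N ≤ 5) ≈ 0.0839.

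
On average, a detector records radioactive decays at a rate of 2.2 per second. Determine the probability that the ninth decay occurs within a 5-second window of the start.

Over the interval, μ = 2.2 × 5 = 11 (a 5-second window = 5 seconds).
The ninth arrival falls in the interval iff at least 9 events occur there: P(S_9 ≤ t) = P(N ≥ 9) = 1 − P(N ≤ 8) ≈ 0.7680.

0.7680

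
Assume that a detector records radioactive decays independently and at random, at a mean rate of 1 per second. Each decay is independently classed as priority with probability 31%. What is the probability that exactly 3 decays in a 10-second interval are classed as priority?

Thinning: the decays that are classed as priority themselves form a Poisson process with rate 0.31 × 1 = 0.31 per second.
Over the interval, μ = 0.31 × 10 = 3.1 (a 10-second interval = 10 seconds).
P(N = 3) = e^(−3.1) · 3.1^3/3! ≈ 0.2237.

0.2237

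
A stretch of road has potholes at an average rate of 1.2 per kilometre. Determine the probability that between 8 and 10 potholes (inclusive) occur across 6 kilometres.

Over the interval, μ = 1.2 × 6 = 7.2 (6 kilometres).
P(8 ≤ N ≤ 10) = Σ_{j=8}^{10} e^(−7.2) · 7.2^j/j! ≈ 0.3177.

0.3177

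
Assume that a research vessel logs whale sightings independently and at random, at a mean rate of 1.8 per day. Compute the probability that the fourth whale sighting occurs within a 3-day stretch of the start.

Over the interval, μ = 1.8 × 3 = 5.4 (a 3-day stretch = 3 days).
The fourth arrival falls in the interval iff at least 4 events occur there: P(S_4 ≤ t) = P(N ≥ 4) = 1 − P(N ≤ 3) ≈ 0.7867.

0.7867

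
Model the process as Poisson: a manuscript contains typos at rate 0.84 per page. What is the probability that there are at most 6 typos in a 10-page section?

Over the interval, μ = 0.84 × 10 = 8.4 (a 10-page section = 10 pages).
P(N ≤ 6) = Σ_{j=0}^{6} e^(−μ) μ^j/j! ≈ 0.2670.

0.2670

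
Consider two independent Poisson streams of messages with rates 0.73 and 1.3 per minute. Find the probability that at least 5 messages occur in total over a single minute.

Independent Poisson processes superpose: combined rate λ = 0.73 + 1.3 = 2.03 per minute.
So μ = 2.03.
P(N ≥ 5) = 1 − P(N ≤ 4) ≈ 0.0554.

0.0554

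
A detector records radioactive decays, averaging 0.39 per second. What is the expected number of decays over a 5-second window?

1.95

E[N] = λt = 0.39 × 5 = 1.95 (a 5-second window = 5 seconds).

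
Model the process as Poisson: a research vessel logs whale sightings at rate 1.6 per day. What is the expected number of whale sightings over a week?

E[N] = λt = 1.6 × 7 = 11.2 (a week = 7 days).

11.2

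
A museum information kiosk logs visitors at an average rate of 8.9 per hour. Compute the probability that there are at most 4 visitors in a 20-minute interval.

Over the interval, μ = 8.9 × 1/3 ≈ 2.96667 (a 20-minute interval = 1/3 hours).
P(N ≤ 4) = Σ_{j=0}^{4} e^(−μ) μ^j/j! ≈ 0.8208.

0.8208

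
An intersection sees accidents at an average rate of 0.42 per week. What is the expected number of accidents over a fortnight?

E[N] = λt = 0.42 × 2 = 0.84 (a fortnight = 2 weeks).

0.84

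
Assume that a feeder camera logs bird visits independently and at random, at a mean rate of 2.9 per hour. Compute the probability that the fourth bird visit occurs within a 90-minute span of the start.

Over the interval, μ = 2.9 × 1.5 = 4.35 (a 90-minute span = 1.5 hours).
The fourth arrival falls in the interval iff at least 4 events occur there: P(S_4 ≤ t) = P(N ≥ 4) = 1 − P(N ≤ 3) ≈ 0.6318.

0.6318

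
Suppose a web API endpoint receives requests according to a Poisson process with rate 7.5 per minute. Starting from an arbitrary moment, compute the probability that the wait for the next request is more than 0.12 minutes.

The wait for the next event is exponential with rate λ = 7.5 per minute.
P(T > 0.12) = e^(−λt) = e^(−7.5 × 0.12) = e^(−0.9) ≈ 0.4066.

0.4066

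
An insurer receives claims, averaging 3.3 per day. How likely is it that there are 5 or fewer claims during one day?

0.8829

With mean μ = 3.3 per day,
P(N ≤ 5) = Σ_{j=0}^{5} e^(−μ) μ^j/j! ≈ 0.8829.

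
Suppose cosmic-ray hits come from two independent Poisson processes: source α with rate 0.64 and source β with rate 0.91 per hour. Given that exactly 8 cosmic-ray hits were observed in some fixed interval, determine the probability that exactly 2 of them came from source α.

0.1955

Given the total, each event is independently from source α with probability p = λ_α/(λ_α+λ_β) = 0.64/1.55 ≈ 0.4129.
So K ~ Binomial(8, 0.64/1.55): P(K = 2) = C(8,2) · (0.64/1.55)^2 · (0.91/1.55)^6 ≈ 0.1955.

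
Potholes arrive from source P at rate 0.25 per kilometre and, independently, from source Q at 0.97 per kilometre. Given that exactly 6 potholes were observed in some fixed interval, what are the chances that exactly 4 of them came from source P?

0.0167

Given the total, each event is independently from source P with probability p = λ_P/(λ_P+λ_Q) = 0.25/1.22 ≈ 0.2049.
So K ~ Binomial(6, 0.25/1.22): P(K = 4) = C(6,4) · (0.25/1.22)^4 · (0.97/1.22)^2 ≈ 0.0167.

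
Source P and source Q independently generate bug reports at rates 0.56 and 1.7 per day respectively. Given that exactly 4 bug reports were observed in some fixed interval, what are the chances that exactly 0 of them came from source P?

0.3202

Given the total, each event is independently from source P with probability p = λ_P/(λ_P+λ_Q) = 0.56/2.26 ≈ 0.2478.
So K ~ Binomial(4, 0.56/2.26): P(K = 0) = C(4,0) · (0.56/2.26)^0 · (1.7/2.26)^4 ≈ 0.3202.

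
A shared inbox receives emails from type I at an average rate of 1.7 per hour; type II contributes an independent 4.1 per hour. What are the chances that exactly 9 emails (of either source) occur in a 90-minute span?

Independent Poisson processes superpose: combined rate λ = 1.7 + 4.1 = 5.8 per hour.
Over the interval, μ = 5.8 × 1.5 = 8.7 (a 90-minute span = 1.5 hours).
P(N = 9) = e^(−8.7) · 8.7^9/9! ≈ 0.1311.

0.1311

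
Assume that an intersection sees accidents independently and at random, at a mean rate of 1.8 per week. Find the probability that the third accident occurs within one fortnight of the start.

0.6973

Over the interval, μ = 1.8 × 2 = 3.6 (a fortnight = 2 weeks).
The third arrival falls in the interval iff at least 3 events occur there: P(S_3 ≤ t) = P(N ≥ 3) = 1 − P(N ≤ 2) ≈ 0.6973.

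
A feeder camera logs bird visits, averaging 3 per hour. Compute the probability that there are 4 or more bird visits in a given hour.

With mean μ = 3 per hour,
P(N ≥ 4) = 1 − P(N ≤ 3) = 1 − Σ_{j=0}^{3} e^(−μ) μ^j/j! ≈ 0.3528.

0.3528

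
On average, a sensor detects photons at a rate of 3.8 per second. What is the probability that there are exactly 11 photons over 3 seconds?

Over the interval, μ = 3.8 × 3 = 11.4 (3 seconds).
P(N = 11) = e^(−μ) μ^11/11! = e^(−11.4) · 11.4^11/39916800 ≈ 0.1185.

0.1185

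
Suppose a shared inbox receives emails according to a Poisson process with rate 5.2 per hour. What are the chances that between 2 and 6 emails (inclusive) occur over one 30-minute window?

Over the interval, μ = 5.2 × 0.5 = 2.6 (a 30-minute window = 0.5 hours).
P(2 ≤ N ≤ 6) = Σ_{j=2}^{6} e^(−2.6) · 2.6^j/j! ≈ 0.7154.

0.7154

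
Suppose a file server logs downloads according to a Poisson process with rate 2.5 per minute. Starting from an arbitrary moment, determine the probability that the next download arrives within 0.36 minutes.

Inter-arrival times are exponential with rate λ = 2.5 per minute.
P(T ≤ 0.36) = 1 − e^(−λt) = 1 − e^(−2.5 × 0.36) = 1 − e^(−0.9) ≈ 0.5934.

0.5934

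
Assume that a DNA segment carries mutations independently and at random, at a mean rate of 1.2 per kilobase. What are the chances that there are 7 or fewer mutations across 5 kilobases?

0.7440

Over the interval, μ = 1.2 × 5 = 6 (5 kilobases).
P(N ≤ 7) = Σ_{j=0}^{7} e^(−μ) μ^j/j! ≈ 0.7440.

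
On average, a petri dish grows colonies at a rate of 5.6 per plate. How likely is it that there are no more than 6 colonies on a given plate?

0.6703

With mean μ = 5.6 per plate,
P(N ≤ 6) = Σ_{j=0}^{6} e^(−μ) μ^j/j! ≈ 0.6703.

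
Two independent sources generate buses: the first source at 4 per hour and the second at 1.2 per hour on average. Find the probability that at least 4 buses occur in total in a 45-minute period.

0.5468

Independent Poisson processes superpose: combined rate λ = 4 + 1.2 = 5.2 per hour.
Over the interval, μ = 5.2 × 0.75 = 3.9 (a 45-minute period = 0.75 hours).
P(N ≥ 4) = 1 − P(N ≤ 3) ≈ 0.5468.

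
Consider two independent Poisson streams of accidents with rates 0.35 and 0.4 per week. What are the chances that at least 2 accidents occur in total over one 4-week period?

Independent Poisson processes superpose: combined rate λ = 0.35 + 0.4 = 0.75 per week.
Over the interval, μ = 0.75 × 4 = 3 (a 4-week period = 4 weeks).
P(N ≥ 2) = 1 − P(N ≤ 1) ≈ 0.8009.

0.8009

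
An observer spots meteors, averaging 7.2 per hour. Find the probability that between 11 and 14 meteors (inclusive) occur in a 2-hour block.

Over the interval, μ = 7.2 × 2 = 14.4 (a 2-hour block = 2 hours).
P(11 ≤ N ≤ 14) = Σ_{j=11}^{14} e^(−14.4) · 14.4^j/j! ≈ 0.3775.

0.3775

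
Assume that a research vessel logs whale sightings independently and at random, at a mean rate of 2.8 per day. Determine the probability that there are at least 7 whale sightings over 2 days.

0.3297

Over the interval, μ = 2.8 × 2 = 5.6 (2 days).
P(N ≥ 7) = 1 − P(N ≤ 6) = 1 − Σ_{j=0}^{6} e^(−μ) μ^j/j! ≈ 0.3297.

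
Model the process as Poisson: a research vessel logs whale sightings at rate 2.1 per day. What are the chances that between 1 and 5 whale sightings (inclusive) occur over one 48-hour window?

0.7381

Over the interval, μ = 2.1 × 2 = 4.2 (a 48-hour window = 2 days).
P(1 ≤ N ≤ 5) = Σ_{j=1}^{5} e^(−4.2) · 4.2^j/j! ≈ 0.7381.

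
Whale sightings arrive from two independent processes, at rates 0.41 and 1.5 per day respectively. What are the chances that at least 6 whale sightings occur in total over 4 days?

0.7735

Independent Poisson processes superpose: combined rate λ = 0.41 + 1.5 = 1.91 per day.
Over the interval, μ = 1.91 × 4 = 7.64 (4 days).
P(N ≥ 6) = 1 − P(N ≤ 5) ≈ 0.7735.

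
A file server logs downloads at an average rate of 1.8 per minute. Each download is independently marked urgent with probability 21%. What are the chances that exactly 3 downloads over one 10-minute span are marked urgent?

Thinning: the downloads that are marked urgent themselves form a Poisson process with rate 0.21 × 1.8 = 0.378 per minute.
Over the interval, μ = 0.378 × 10 = 3.78 (a 10-minute span = 10 minutes).
P(N = 3) = e^(−3.78) · 3.78^3/3! ≈ 0.2054.

0.2054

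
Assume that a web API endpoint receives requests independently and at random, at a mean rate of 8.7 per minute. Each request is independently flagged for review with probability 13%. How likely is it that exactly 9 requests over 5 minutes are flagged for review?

0.0570

Thinning: the requests that are flagged for review themselves form a Poisson process with rate 0.13 × 8.7 = 1.131 per minute.
Over the interval, μ = 1.131 × 5 = 5.655 (5 minutes).
P(N = 9) = e^(−5.655) · 5.655^9/9! ≈ 0.0570.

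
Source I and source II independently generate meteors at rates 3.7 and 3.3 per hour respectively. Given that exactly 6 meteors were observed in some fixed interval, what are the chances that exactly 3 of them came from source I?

0.3094

Given the total, each event is independently from source I with probability p = λ_I/(λ_I+λ_II) = 3.7/7 ≈ 0.5286.
So K ~ Binomial(6, 3.7/7): P(K = 3) = C(6,3) · (3.7/7)^3 · (3.3/7)^3 ≈ 0.3094.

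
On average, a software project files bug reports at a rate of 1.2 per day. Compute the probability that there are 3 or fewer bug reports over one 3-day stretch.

0.5152

Over the interval, μ = 1.2 × 3 = 3.6 (a 3-day stretch = 3 days).
P(N ≤ 3) = Σ_{j=0}^{3} e^(−μ) μ^j/j! ≈ 0.5152.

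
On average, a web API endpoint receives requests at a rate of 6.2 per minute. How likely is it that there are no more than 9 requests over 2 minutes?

0.2092

Over the interval, μ = 6.2 × 2 = 12.4 (2 minutes).
P(N ≤ 9) = Σ_{j=0}^{9} e^(−μ) μ^j/j! ≈ 0.2092.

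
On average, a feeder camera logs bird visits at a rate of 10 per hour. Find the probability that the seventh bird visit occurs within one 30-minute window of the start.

0.2378

Over the interval, μ = 10 × 0.5 = 5 (a 30-minute window = 0.5 hours).
The seventh arrival falls in the interval iff at least 7 events occur there: P(S_7 ≤ t) = P(N ≥ 7) = 1 − P(N ≤ 6) ≈ 0.2378.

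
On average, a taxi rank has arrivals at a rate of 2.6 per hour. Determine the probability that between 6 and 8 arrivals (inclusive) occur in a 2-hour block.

0.3372

Over the interval, μ = 2.6 × 2 = 5.2 (a 2-hour block = 2 hours).
P(6 ≤ N ≤ 8) = Σ_{j=6}^{8} e^(−5.2) · 5.2^j/j! ≈ 0.3372.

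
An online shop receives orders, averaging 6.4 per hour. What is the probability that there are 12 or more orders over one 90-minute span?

Over the interval, μ = 6.4 × 1.5 = 9.6 (a 90-minute span = 1.5 hours).
P(N ≥ 12) = 1 − P(N ≤ 11) = 1 − Σ_{j=0}^{11} e^(−μ) μ^j/j! ≈ 0.2588.

0.2588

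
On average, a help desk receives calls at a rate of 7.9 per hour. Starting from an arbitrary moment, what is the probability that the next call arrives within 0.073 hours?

0.4383

Inter-arrival times are exponential with rate λ = 7.9 per hour.
P(T ≤ 0.073) = 1 − e^(−λt) = 1 − e^(−7.9 × 0.073) = 1 − e^(−0.5767) ≈ 0.4383.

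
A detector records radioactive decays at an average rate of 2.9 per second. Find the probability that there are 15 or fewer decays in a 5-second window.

0.6192

Over the interval, μ = 2.9 × 5 = 14.5 (a 5-second window = 5 seconds).
P(N ≤ 15) = Σ_{j=0}^{15} e^(−μ) μ^j/j! ≈ 0.6192.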